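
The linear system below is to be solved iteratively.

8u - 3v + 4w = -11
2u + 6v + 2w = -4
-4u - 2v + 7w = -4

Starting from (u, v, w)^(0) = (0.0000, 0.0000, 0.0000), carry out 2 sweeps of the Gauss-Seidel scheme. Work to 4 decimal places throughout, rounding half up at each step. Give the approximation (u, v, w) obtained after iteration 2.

(-0.7448, 0.0538, -0.9817)

Iteration 1:
  u = (-11 - (-3)·0.0000 - (4)·0.0000) / (8) = -1.3750
  v = (-4 - (2)·-1.3750 - (2)·0.0000) / (6) = -0.2083
  w = (-4 - (-4)·-1.3750 - (-2)·-0.2083) / (7) = -1.4167
Iteration 2:
  u = (-11 - (-3)·-0.2083 - (4)·-1.4167) / (8) = -0.7448
  v = (-4 - (2)·-0.7448 - (2)·-1.4167) / (6) = 0.0538
  w = (-4 - (-4)·-0.7448 - (-2)·0.0538) / (7) = -0.9817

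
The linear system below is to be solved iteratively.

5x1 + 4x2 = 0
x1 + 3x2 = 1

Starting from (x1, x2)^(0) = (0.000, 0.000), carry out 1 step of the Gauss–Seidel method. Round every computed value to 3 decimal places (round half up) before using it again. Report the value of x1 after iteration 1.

Iteration 1:
  x1 = (0 - (4)·0.000) / (5) = 0.000
  x2 = (1 - (1)·0.000) / (3) = 0.333

0.000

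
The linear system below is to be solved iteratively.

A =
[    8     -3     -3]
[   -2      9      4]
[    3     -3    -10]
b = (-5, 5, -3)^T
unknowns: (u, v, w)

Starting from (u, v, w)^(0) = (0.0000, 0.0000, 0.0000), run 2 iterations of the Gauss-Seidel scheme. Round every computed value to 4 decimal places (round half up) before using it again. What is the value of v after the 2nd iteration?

0.4559

Iteration 1:
  u = (-5 - (-3)·0.0000 - (-3)·0.0000) / (8) = -0.6250
  v = (5 - (-2)·-0.6250 - (4)·0.0000) / (9) = 0.4167
  w = (-3 - (3)·-0.6250 - (-3)·0.4167) / (-10) = -0.0125
Iteration 2:
  u = (-5 - (-3)·0.4167 - (-3)·-0.0125) / (8) = -0.4734
  v = (5 - (-2)·-0.4734 - (4)·-0.0125) / (9) = 0.4559
  w = (-3 - (3)·-0.4734 - (-3)·0.4559) / (-10) = 0.0212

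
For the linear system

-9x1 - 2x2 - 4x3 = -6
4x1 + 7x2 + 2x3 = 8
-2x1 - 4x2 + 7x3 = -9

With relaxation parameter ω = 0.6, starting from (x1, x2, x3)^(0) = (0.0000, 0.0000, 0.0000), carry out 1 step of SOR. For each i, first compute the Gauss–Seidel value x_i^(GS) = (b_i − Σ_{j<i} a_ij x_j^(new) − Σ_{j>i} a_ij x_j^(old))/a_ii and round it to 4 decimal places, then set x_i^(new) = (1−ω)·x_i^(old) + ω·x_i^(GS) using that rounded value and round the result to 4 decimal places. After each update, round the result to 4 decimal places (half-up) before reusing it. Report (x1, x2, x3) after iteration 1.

(0.4000, 0.5486, -0.5147)

Iteration 1:
  x1: GS value = (-6 - (-2)·0.0000 - (-4)·0.0000) / (-9) = 0.6667;  x1 ← (1−ω)·0.0000 + ω·0.6667 = 0.4000
  x2: GS value = (8 - (4)·0.4000 - (2)·0.0000) / (7) = 0.9143;  x2 ← (1−ω)·0.0000 + ω·0.9143 = 0.5486
  x3: GS value = (-9 - (-2)·0.4000 - (-4)·0.5486) / (7) = -0.8579;  x3 ← (1−ω)·0.0000 + ω·-0.8579 = -0.5147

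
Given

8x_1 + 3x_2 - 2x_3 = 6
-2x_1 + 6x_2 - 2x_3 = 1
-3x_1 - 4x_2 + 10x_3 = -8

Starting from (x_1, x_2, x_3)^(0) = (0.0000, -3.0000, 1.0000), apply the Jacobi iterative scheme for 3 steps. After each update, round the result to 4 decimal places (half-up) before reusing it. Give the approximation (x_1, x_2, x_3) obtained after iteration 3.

Iteration 1:
  x_1 = (6 - (3)·-3.0000 - (-2)·1.0000) / (8) = 2.1250
  x_2 = (1 - (-2)·0.0000 - (-2)·1.0000) / (6) = 0.5000
  x_3 = (-8 - (-3)·0.0000 - (-4)·-3.0000) / (10) = -2.0000
Iteration 2:
  x_1 = (6 - (3)·0.5000 - (-2)·-2.0000) / (8) = 0.0625
  x_2 = (1 - (-2)·2.1250 - (-2)·-2.0000) / (6) = 0.2083
  x_3 = (-8 - (-3)·2.1250 - (-4)·0.5000) / (10) = 0.0375
Iteration 3:
  x_1 = (6 - (3)·0.2083 - (-2)·0.0375) / (8) = 0.6813
  x_2 = (1 - (-2)·0.0625 - (-2)·0.0375) / (6) = 0.2000
  x_3 = (-8 - (-3)·0.0625 - (-4)·0.2083) / (10) = -0.6979

(0.6813, 0.2000, -0.6979)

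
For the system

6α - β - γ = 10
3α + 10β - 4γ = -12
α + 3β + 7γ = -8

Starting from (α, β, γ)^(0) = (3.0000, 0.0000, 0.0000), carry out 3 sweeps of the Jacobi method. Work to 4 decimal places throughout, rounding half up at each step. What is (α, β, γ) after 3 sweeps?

(1.1984, -1.7088, -0.2956)

Iteration 1:
  α = (10 - (-1)·0.0000 - (-1)·0.0000) / (6) = 1.6667
  β = (-12 - (3)·3.0000 - (-4)·0.0000) / (10) = -2.1000
  γ = (-8 - (1)·3.0000 - (3)·0.0000) / (7) = -1.5714
Iteration 2:
  α = (10 - (-1)·-2.1000 - (-1)·-1.5714) / (6) = 1.0548
  β = (-12 - (3)·1.6667 - (-4)·-1.5714) / (10) = -2.3286
  γ = (-8 - (1)·1.6667 - (3)·-2.1000) / (7) = -0.4810
Iteration 3:
  α = (10 - (-1)·-2.3286 - (-1)·-0.4810) / (6) = 1.1984
  β = (-12 - (3)·1.0548 - (-4)·-0.4810) / (10) = -1.7088
  γ = (-8 - (1)·1.0548 - (3)·-2.3286) / (7) = -0.2956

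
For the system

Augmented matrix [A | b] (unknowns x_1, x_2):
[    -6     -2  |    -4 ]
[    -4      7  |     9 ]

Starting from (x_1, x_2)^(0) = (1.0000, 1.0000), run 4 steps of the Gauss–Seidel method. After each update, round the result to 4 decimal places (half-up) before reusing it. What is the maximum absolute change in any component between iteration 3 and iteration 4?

Iteration 1:
  x_1 = (-4 - (-2)·1.0000) / (-6) = 0.3333
  x_2 = (9 - (-4)·0.3333) / (7) = 1.4762
Iteration 2:
  x_1 = (-4 - (-2)·1.4762) / (-6) = 0.1746
  x_2 = (9 - (-4)·0.1746) / (7) = 1.3855
Iteration 3:
  x_1 = (-4 - (-2)·1.3855) / (-6) = 0.2048
  x_2 = (9 - (-4)·0.2048) / (7) = 1.4027
Iteration 4:
  x_1 = (-4 - (-2)·1.4027) / (-6) = 0.1991
  x_2 = (9 - (-4)·0.1991) / (7) = 1.3995
Change: (-0.0057, -0.0032) → max |·| = 0.0057

0.0057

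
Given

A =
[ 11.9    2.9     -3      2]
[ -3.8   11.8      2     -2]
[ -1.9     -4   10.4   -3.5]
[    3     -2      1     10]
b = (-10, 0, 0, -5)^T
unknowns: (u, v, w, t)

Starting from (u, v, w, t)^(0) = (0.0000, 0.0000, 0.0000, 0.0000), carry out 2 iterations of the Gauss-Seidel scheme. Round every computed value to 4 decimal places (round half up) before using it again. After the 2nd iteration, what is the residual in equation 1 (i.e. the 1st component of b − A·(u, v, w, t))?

-0.2665

Iteration 1:
  u = (-10 - (2.9)·0.0000 - (-3)·0.0000 - (2)·0.0000) / (11.9) = -0.8403
  v = (0 - (-3.8)·-0.8403 - (2)·0.0000 - (-2)·0.0000) / (11.8) = -0.2706
  w = (0 - (-1.9)·-0.8403 - (-4)·-0.2706 - (-3.5)·0.0000) / (10.4) = -0.2576
  t = (-5 - (3)·-0.8403 - (-2)·-0.2706 - (1)·-0.2576) / (10) = -0.2763
Iteration 2:
  u = (-10 - (2.9)·-0.2706 - (-3)·-0.2576 - (2)·-0.2763) / (11.9) = -0.7929
  v = (0 - (-3.8)·-0.7929 - (2)·-0.2576 - (-2)·-0.2763) / (11.8) = -0.2585
  w = (0 - (-1.9)·-0.7929 - (-4)·-0.2585 - (-3.5)·-0.2763) / (10.4) = -0.3373
  t = (-5 - (3)·-0.7929 - (-2)·-0.2585 - (1)·-0.3373) / (10) = -0.2801
Residual b − A·x = (-0.2665, 0.1517, -0.0129, 0.0000)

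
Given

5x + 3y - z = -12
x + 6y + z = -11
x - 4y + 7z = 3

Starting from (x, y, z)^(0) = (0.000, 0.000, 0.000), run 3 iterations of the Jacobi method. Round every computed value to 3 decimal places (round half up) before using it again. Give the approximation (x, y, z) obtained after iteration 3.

Iteration 1:
  x = (-12 - (3)·0.000 - (-1)·0.000) / (5) = -2.400
  y = (-11 - (1)·0.000 - (1)·0.000) / (6) = -1.833
  z = (3 - (1)·0.000 - (-4)·0.000) / (7) = 0.429
Iteration 2:
  x = (-12 - (3)·-1.833 - (-1)·0.429) / (5) = -1.214
  y = (-11 - (1)·-2.400 - (1)·0.429) / (6) = -1.505
  z = (3 - (1)·-2.400 - (-4)·-1.833) / (7) = -0.276
Iteration 3:
  x = (-12 - (3)·-1.505 - (-1)·-0.276) / (5) = -1.552
  y = (-11 - (1)·-1.214 - (1)·-0.276) / (6) = -1.585
  z = (3 - (1)·-1.214 - (-4)·-1.505) / (7) = -0.258

(-1.552, -1.585, -0.258)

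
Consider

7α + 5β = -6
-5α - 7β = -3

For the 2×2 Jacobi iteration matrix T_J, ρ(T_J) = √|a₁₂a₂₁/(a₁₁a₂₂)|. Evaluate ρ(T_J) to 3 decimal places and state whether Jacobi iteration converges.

a₁₂a₂₁/(a₁₁a₂₂) = (5)·(-5) / ((7)·(-7)) = 0.510204
ρ = √|0.510204| = √0.510204 = 0.714
ρ < 1, so Jacobi converges

0.714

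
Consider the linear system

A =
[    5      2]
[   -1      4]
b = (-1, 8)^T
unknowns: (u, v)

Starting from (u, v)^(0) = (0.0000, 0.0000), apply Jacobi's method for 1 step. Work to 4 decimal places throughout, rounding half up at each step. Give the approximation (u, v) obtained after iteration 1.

(-0.2000, 2.0000)

Iteration 1:
  u = (-1 - (2)·0.0000) / (5) = -0.2000
  v = (8 - (-1)·0.0000) / (4) = 2.0000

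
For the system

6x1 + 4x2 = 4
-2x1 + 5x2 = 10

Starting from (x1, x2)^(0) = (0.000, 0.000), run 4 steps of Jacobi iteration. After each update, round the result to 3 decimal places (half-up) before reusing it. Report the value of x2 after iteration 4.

Iteration 1:
  x1 = (4 - (4)·0.000) / (6) = 0.667
  x2 = (10 - (-2)·0.000) / (5) = 2.000
Iteration 2:
  x1 = (4 - (4)·2.000) / (6) = -0.667
  x2 = (10 - (-2)·0.667) / (5) = 2.267
Iteration 3:
  x1 = (4 - (4)·2.267) / (6) = -0.845
  x2 = (10 - (-2)·-0.667) / (5) = 1.733
Iteration 4:
  x1 = (4 - (4)·1.733) / (6) = -0.489
  x2 = (10 - (-2)·-0.845) / (5) = 1.662

1.662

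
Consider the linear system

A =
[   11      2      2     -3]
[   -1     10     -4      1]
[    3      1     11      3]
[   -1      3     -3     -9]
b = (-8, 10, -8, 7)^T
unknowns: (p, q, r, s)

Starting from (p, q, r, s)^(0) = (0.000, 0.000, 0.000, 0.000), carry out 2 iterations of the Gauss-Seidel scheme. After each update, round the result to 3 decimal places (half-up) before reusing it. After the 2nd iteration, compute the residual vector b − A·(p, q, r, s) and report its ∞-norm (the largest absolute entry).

Iteration 1:
  p = (-8 - (2)·0.000 - (2)·0.000 - (-3)·0.000) / (11) = -0.727
  q = (10 - (-1)·-0.727 - (-4)·0.000 - (1)·0.000) / (10) = 0.927
  r = (-8 - (3)·-0.727 - (1)·0.927 - (3)·0.000) / (11) = -0.613
  s = (7 - (-1)·-0.727 - (3)·0.927 - (-3)·-0.613) / (-9) = -0.184
Iteration 2:
  p = (-8 - (2)·0.927 - (2)·-0.613 - (-3)·-0.184) / (11) = -0.835
  q = (10 - (-1)·-0.835 - (-4)·-0.613 - (1)·-0.184) / (10) = 0.690
  r = (-8 - (3)·-0.835 - (1)·0.690 - (3)·-0.184) / (11) = -0.512
  s = (7 - (-1)·-0.835 - (3)·0.690 - (-3)·-0.512) / (-9) = -0.284
Residual b − A·x = (-0.023, 0.501, 0.299, 0.003); ∞-norm = 0.501

0.501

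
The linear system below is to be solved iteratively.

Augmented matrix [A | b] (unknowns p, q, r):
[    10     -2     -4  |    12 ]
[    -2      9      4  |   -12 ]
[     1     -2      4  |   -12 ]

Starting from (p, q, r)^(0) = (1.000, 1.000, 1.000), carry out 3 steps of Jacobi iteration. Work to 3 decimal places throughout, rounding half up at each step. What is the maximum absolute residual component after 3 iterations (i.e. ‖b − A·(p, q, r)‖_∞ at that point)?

6.145

Iteration 1:
  p = (12 - (-2)·1.000 - (-4)·1.000) / (10) = 1.800
  q = (-12 - (-2)·1.000 - (4)·1.000) / (9) = -1.556
  r = (-12 - (1)·1.000 - (-2)·1.000) / (4) = -2.750
Iteration 2:
  p = (12 - (-2)·-1.556 - (-4)·-2.750) / (10) = -0.211
  q = (-12 - (-2)·1.800 - (4)·-2.750) / (9) = 0.289
  r = (-12 - (1)·1.800 - (-2)·-1.556) / (4) = -4.228
Iteration 3:
  p = (12 - (-2)·0.289 - (-4)·-4.228) / (10) = -0.433
  q = (-12 - (-2)·-0.211 - (4)·-4.228) / (9) = 0.499
  r = (-12 - (1)·-0.211 - (-2)·0.289) / (4) = -2.803
Residual b − A·x = (6.116, -6.145, 0.643); ∞-norm = 6.145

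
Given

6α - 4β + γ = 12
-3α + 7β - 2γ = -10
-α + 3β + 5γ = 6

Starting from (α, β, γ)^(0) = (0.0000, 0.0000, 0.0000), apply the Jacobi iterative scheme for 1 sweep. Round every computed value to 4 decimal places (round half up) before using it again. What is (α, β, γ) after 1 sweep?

(2.0000, -1.4286, 1.2000)

Iteration 1:
  α = (12 - (-4)·0.0000 - (1)·0.0000) / (6) = 2.0000
  β = (-10 - (-3)·0.0000 - (-2)·0.0000) / (7) = -1.4286
  γ = (6 - (-1)·0.0000 - (3)·0.0000) / (5) = 1.2000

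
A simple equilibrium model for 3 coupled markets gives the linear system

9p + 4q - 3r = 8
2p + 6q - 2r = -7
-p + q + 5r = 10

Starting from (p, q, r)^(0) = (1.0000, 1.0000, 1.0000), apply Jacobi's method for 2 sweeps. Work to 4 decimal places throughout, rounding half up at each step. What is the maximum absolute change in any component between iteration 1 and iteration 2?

Iteration 1:
  p = (8 - (4)·1.0000 - (-3)·1.0000) / (9) = 0.7778
  q = (-7 - (2)·1.0000 - (-2)·1.0000) / (6) = -1.1667
  r = (10 - (-1)·1.0000 - (1)·1.0000) / (5) = 2.0000
Iteration 2:
  p = (8 - (4)·-1.1667 - (-3)·2.0000) / (9) = 2.0741
  q = (-7 - (2)·0.7778 - (-2)·2.0000) / (6) = -0.7593
  r = (10 - (-1)·0.7778 - (1)·-1.1667) / (5) = 2.3889
Change: (1.2963, 0.4074, 0.3889) → max |·| = 1.2963

1.2963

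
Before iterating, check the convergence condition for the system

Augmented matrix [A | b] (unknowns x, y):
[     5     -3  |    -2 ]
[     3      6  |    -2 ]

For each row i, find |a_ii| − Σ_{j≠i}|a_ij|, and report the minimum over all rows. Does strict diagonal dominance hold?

row 1: |5| − (3) = 2
row 2: |6| − (3) = 3
minimum over rows = 2 → strictly diagonally dominant (convergence guaranteed)

2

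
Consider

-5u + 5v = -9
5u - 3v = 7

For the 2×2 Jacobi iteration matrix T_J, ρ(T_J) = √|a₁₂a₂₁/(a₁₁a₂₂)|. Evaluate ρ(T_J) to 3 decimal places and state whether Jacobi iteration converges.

1.291

a₁₂a₂₁/(a₁₁a₂₂) = (5)·(5) / ((-5)·(-3)) = 1.666667
ρ = √|1.666667| = √1.666667 = 1.291
ρ > 1, so Jacobi diverges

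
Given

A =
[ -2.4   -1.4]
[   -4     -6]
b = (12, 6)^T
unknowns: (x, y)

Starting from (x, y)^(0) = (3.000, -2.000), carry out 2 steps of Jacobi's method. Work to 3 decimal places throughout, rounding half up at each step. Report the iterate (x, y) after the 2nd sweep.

Iteration 1:
  x = (12 - (-1.4)·-2.000) / (-2.4) = -3.833
  y = (6 - (-4)·3.000) / (-6) = -3.000
Iteration 2:
  x = (12 - (-1.4)·-3.000) / (-2.4) = -3.250
  y = (6 - (-4)·-3.833) / (-6) = 1.555

(-3.250, 1.555)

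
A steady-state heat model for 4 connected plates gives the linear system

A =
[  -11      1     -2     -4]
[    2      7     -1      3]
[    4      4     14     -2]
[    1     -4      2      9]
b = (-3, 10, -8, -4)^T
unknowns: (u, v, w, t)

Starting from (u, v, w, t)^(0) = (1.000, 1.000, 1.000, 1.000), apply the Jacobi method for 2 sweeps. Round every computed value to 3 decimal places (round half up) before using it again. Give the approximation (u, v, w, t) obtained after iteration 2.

(0.654, 1.480, -0.812, 0.179)

Iteration 1:
  u = (-3 - (1)·1.000 - (-2)·1.000 - (-4)·1.000) / (-11) = -0.182
  v = (10 - (2)·1.000 - (-1)·1.000 - (3)·1.000) / (7) = 0.857
  w = (-8 - (4)·1.000 - (4)·1.000 - (-2)·1.000) / (14) = -1.000
  t = (-4 - (1)·1.000 - (-4)·1.000 - (2)·1.000) / (9) = -0.333
Iteration 2:
  u = (-3 - (1)·0.857 - (-2)·-1.000 - (-4)·-0.333) / (-11) = 0.654
  v = (10 - (2)·-0.182 - (-1)·-1.000 - (3)·-0.333) / (7) = 1.480
  w = (-8 - (4)·-0.182 - (4)·0.857 - (-2)·-0.333) / (14) = -0.812
  t = (-4 - (1)·-0.182 - (-4)·0.857 - (2)·-1.000) / (9) = 0.179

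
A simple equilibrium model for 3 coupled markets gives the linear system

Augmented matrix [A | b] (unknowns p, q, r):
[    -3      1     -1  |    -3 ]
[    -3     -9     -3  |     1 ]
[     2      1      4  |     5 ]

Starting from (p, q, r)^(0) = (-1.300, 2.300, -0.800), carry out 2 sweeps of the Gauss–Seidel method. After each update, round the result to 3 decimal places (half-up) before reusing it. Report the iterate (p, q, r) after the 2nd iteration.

(0.705, -0.467, 1.014)

Iteration 1:
  p = (-3 - (1)·2.300 - (-1)·-0.800) / (-3) = 2.033
  q = (1 - (-3)·2.033 - (-3)·-0.800) / (-9) = -0.522
  r = (5 - (2)·2.033 - (1)·-0.522) / (4) = 0.364
Iteration 2:
  p = (-3 - (1)·-0.522 - (-1)·0.364) / (-3) = 0.705
  q = (1 - (-3)·0.705 - (-3)·0.364) / (-9) = -0.467
  r = (5 - (2)·0.705 - (1)·-0.467) / (4) = 1.014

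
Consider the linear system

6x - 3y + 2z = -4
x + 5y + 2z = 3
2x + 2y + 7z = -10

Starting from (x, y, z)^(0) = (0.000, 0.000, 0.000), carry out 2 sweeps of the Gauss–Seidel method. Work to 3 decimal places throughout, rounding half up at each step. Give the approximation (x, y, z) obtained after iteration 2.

Iteration 1:
  x = (-4 - (-3)·0.000 - (2)·0.000) / (6) = -0.667
  y = (3 - (1)·-0.667 - (2)·0.000) / (5) = 0.733
  z = (-10 - (2)·-0.667 - (2)·0.733) / (7) = -1.447
Iteration 2:
  x = (-4 - (-3)·0.733 - (2)·-1.447) / (6) = 0.182
  y = (3 - (1)·0.182 - (2)·-1.447) / (5) = 1.142
  z = (-10 - (2)·0.182 - (2)·1.142) / (7) = -1.807

(0.182, 1.142, -1.807)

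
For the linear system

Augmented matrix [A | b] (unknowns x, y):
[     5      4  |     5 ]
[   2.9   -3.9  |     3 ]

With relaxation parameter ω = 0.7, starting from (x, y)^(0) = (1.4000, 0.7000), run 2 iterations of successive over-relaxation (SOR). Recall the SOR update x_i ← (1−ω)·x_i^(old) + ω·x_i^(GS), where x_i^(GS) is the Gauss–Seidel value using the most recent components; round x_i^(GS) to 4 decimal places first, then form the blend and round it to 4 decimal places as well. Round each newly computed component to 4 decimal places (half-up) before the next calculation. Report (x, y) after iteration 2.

(0.8901, -0.0600)

Iteration 1:
  x: GS value = (5 - (4)·0.7000) / (5) = 0.4400;  x ← (1−ω)·1.4000 + ω·0.4400 = 0.7280
  y: GS value = (3 - (2.9)·0.7280) / (-3.9) = -0.2279;  y ← (1−ω)·0.7000 + ω·-0.2279 = 0.0505
Iteration 2:
  x: GS value = (5 - (4)·0.0505) / (5) = 0.9596;  x ← (1−ω)·0.7280 + ω·0.9596 = 0.8901
  y: GS value = (3 - (2.9)·0.8901) / (-3.9) = -0.1074;  y ← (1−ω)·0.0505 + ω·-0.1074 = -0.0600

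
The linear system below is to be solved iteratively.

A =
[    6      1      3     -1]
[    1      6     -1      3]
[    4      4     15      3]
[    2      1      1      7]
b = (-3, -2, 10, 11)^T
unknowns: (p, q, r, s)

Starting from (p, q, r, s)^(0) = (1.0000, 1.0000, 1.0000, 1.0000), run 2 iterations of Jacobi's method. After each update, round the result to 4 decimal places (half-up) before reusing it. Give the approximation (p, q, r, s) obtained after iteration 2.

(-0.1611, -0.6778, 0.9555, 1.9857)

Iteration 1:
  p = (-3 - (1)·1.0000 - (3)·1.0000 - (-1)·1.0000) / (6) = -1.0000
  q = (-2 - (1)·1.0000 - (-1)·1.0000 - (3)·1.0000) / (6) = -0.8333
  r = (10 - (4)·1.0000 - (4)·1.0000 - (3)·1.0000) / (15) = -0.0667
  s = (11 - (2)·1.0000 - (1)·1.0000 - (1)·1.0000) / (7) = 1.0000
Iteration 2:
  p = (-3 - (1)·-0.8333 - (3)·-0.0667 - (-1)·1.0000) / (6) = -0.1611
  q = (-2 - (1)·-1.0000 - (-1)·-0.0667 - (3)·1.0000) / (6) = -0.6778
  r = (10 - (4)·-1.0000 - (4)·-0.8333 - (3)·1.0000) / (15) = 0.9555
  s = (11 - (2)·-1.0000 - (1)·-0.8333 - (1)·-0.0667) / (7) = 1.9857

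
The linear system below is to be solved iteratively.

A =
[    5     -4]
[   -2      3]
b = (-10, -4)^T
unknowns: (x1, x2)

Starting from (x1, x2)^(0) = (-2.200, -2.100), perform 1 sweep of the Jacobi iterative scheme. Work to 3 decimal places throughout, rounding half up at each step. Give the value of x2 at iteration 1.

-2.800

Iteration 1:
  x1 = (-10 - (-4)·-2.100) / (5) = -3.680
  x2 = (-4 - (-2)·-2.200) / (3) = -2.800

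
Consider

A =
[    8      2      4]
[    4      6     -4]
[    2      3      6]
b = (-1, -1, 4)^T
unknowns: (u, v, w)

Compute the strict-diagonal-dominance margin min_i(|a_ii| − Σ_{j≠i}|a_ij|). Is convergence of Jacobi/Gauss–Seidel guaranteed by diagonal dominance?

-2

row 1: |8| − (2+4) = 2
row 2: |6| − (4+4) = -2
row 3: |6| − (2+3) = 1
minimum over rows = -2 → not strictly diagonally dominant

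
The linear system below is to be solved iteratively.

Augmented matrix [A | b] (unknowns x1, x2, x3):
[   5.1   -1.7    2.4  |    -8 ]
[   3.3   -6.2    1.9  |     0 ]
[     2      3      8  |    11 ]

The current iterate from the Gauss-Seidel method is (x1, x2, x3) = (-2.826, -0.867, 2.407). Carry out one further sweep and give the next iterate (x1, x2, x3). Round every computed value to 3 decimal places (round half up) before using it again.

(-2.990, -0.854, 2.443)

One sweep:
  x1 = (-8 - (-1.7)·-0.867 - (2.4)·2.407) / (5.1) = -2.990
  x2 = (0 - (3.3)·-2.990 - (1.9)·2.407) / (-6.2) = -0.854
  x3 = (11 - (2)·-2.990 - (3)·-0.854) / (8) = 2.443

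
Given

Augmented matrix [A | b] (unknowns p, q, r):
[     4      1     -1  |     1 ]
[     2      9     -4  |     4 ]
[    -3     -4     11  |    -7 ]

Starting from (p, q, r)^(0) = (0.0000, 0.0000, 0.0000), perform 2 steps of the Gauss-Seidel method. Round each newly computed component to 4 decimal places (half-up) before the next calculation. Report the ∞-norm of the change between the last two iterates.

0.2039

Iteration 1:
  p = (1 - (1)·0.0000 - (-1)·0.0000) / (4) = 0.2500
  q = (4 - (2)·0.2500 - (-4)·0.0000) / (9) = 0.3889
  r = (-7 - (-3)·0.2500 - (-4)·0.3889) / (11) = -0.4268
Iteration 2:
  p = (1 - (1)·0.3889 - (-1)·-0.4268) / (4) = 0.0461
  q = (4 - (2)·0.0461 - (-4)·-0.4268) / (9) = 0.2445
  r = (-7 - (-3)·0.0461 - (-4)·0.2445) / (11) = -0.5349
Change: (-0.2039, -0.1444, -0.1081) → max |·| = 0.2039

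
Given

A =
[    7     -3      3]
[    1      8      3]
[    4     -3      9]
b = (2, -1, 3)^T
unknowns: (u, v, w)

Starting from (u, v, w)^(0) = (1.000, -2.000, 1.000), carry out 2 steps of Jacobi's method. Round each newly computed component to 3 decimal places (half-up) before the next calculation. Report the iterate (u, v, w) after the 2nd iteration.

Iteration 1:
  u = (2 - (-3)·-2.000 - (3)·1.000) / (7) = -1.000
  v = (-1 - (1)·1.000 - (3)·1.000) / (8) = -0.625
  w = (3 - (4)·1.000 - (-3)·-2.000) / (9) = -0.778
Iteration 2:
  u = (2 - (-3)·-0.625 - (3)·-0.778) / (7) = 0.351
  v = (-1 - (1)·-1.000 - (3)·-0.778) / (8) = 0.292
  w = (3 - (4)·-1.000 - (-3)·-0.625) / (9) = 0.569

(0.351, 0.292, 0.569)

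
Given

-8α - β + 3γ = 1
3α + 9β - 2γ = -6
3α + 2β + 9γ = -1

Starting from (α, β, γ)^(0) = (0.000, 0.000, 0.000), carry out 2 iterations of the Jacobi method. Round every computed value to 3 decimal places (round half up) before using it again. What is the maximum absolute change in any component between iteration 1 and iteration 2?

Iteration 1:
  α = (1 - (-1)·0.000 - (3)·0.000) / (-8) = -0.125
  β = (-6 - (3)·0.000 - (-2)·0.000) / (9) = -0.667
  γ = (-1 - (3)·0.000 - (2)·0.000) / (9) = -0.111
Iteration 2:
  α = (1 - (-1)·-0.667 - (3)·-0.111) / (-8) = -0.083
  β = (-6 - (3)·-0.125 - (-2)·-0.111) / (9) = -0.650
  γ = (-1 - (3)·-0.125 - (2)·-0.667) / (9) = 0.079
Change: (0.042, 0.017, 0.190) → max |·| = 0.190

0.190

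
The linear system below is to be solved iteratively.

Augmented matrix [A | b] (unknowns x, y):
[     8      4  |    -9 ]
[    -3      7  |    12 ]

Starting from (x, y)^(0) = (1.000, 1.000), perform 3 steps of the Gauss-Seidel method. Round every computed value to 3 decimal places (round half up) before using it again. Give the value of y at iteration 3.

Iteration 1:
  x = (-9 - (4)·1.000) / (8) = -1.625
  y = (12 - (-3)·-1.625) / (7) = 1.018
Iteration 2:
  x = (-9 - (4)·1.018) / (8) = -1.634
  y = (12 - (-3)·-1.634) / (7) = 1.014
Iteration 3:
  x = (-9 - (4)·1.014) / (8) = -1.632
  y = (12 - (-3)·-1.632) / (7) = 1.015

1.015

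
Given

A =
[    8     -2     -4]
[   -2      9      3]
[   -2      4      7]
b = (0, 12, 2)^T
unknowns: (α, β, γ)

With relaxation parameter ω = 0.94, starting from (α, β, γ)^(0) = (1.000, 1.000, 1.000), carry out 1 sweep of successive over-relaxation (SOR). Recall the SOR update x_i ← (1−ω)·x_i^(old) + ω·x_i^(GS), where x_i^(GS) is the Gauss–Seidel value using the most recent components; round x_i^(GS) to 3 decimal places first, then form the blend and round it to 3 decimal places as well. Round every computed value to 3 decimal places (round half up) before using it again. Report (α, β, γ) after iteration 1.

Iteration 1:
  α: GS value = (0 - (-2)·1.000 - (-4)·1.000) / (8) = 0.750;  α ← (1−ω)·1.000 + ω·0.750 = 0.765
  β: GS value = (12 - (-2)·0.765 - (3)·1.000) / (9) = 1.170;  β ← (1−ω)·1.000 + ω·1.170 = 1.160
  γ: GS value = (2 - (-2)·0.765 - (4)·1.160) / (7) = -0.159;  γ ← (1−ω)·1.000 + ω·-0.159 = -0.089

(0.765, 1.160, -0.089)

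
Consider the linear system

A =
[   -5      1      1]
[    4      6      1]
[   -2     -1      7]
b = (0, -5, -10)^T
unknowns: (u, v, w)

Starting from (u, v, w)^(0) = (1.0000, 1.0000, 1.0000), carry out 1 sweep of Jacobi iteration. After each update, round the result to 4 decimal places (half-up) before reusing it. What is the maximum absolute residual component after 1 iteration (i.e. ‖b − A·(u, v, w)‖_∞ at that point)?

4.6667

Iteration 1:
  u = (0 - (1)·1.0000 - (1)·1.0000) / (-5) = 0.4000
  v = (-5 - (4)·1.0000 - (1)·1.0000) / (6) = -1.6667
  w = (-10 - (-2)·1.0000 - (-1)·1.0000) / (7) = -1.0000
Residual b − A·x = (4.6667, 4.4002, -3.8667); ∞-norm = 4.6667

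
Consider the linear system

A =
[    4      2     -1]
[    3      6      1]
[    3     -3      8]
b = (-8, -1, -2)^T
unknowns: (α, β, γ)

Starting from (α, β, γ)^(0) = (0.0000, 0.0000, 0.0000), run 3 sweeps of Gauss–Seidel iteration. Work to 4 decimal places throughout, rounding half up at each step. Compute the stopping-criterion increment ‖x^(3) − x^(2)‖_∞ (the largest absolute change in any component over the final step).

Iteration 1:
  α = (-8 - (2)·0.0000 - (-1)·0.0000) / (4) = -2.0000
  β = (-1 - (3)·-2.0000 - (1)·0.0000) / (6) = 0.8333
  γ = (-2 - (3)·-2.0000 - (-3)·0.8333) / (8) = 0.8125
Iteration 2:
  α = (-8 - (2)·0.8333 - (-1)·0.8125) / (4) = -2.2135
  β = (-1 - (3)·-2.2135 - (1)·0.8125) / (6) = 0.8047
  γ = (-2 - (3)·-2.2135 - (-3)·0.8047) / (8) = 0.8818
Iteration 3:
  α = (-8 - (2)·0.8047 - (-1)·0.8818) / (4) = -2.1819
  β = (-1 - (3)·-2.1819 - (1)·0.8818) / (6) = 0.7773
  γ = (-2 - (3)·-2.1819 - (-3)·0.7773) / (8) = 0.8597
Change: (0.0316, -0.0274, -0.0221) → max |·| = 0.0316

0.0316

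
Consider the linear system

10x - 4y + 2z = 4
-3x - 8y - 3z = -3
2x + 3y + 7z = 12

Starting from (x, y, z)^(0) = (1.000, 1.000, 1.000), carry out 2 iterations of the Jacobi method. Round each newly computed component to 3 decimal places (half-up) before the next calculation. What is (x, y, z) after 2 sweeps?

Iteration 1:
  x = (4 - (-4)·1.000 - (2)·1.000) / (10) = 0.600
  y = (-3 - (-3)·1.000 - (-3)·1.000) / (-8) = -0.375
  z = (12 - (2)·1.000 - (3)·1.000) / (7) = 1.000
Iteration 2:
  x = (4 - (-4)·-0.375 - (2)·1.000) / (10) = 0.050
  y = (-3 - (-3)·0.600 - (-3)·1.000) / (-8) = -0.225
  z = (12 - (2)·0.600 - (3)·-0.375) / (7) = 1.704

(0.050, -0.225, 1.704)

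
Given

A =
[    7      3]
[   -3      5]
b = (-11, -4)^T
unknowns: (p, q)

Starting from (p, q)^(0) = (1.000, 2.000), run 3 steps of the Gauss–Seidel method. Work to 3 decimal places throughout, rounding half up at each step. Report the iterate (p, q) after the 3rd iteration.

(-1.073, -1.444)

Iteration 1:
  p = (-11 - (3)·2.000) / (7) = -2.429
  q = (-4 - (-3)·-2.429) / (5) = -2.257
Iteration 2:
  p = (-11 - (3)·-2.257) / (7) = -0.604
  q = (-4 - (-3)·-0.604) / (5) = -1.162
Iteration 3:
  p = (-11 - (3)·-1.162) / (7) = -1.073
  q = (-4 - (-3)·-1.073) / (5) = -1.444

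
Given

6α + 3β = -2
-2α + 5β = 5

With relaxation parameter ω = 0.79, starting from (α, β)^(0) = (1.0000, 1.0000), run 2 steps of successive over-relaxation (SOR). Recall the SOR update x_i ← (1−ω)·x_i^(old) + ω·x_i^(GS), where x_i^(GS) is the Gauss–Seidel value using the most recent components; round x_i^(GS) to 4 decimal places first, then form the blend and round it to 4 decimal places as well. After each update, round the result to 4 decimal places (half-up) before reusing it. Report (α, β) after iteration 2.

(-0.6965, 0.7502)

Iteration 1:
  α: GS value = (-2 - (3)·1.0000) / (6) = -0.8333;  α ← (1−ω)·1.0000 + ω·-0.8333 = -0.4483
  β: GS value = (5 - (-2)·-0.4483) / (5) = 0.8207;  β ← (1−ω)·1.0000 + ω·0.8207 = 0.8584
Iteration 2:
  α: GS value = (-2 - (3)·0.8584) / (6) = -0.7625;  α ← (1−ω)·-0.4483 + ω·-0.7625 = -0.6965
  β: GS value = (5 - (-2)·-0.6965) / (5) = 0.7214;  β ← (1−ω)·0.8584 + ω·0.7214 = 0.7502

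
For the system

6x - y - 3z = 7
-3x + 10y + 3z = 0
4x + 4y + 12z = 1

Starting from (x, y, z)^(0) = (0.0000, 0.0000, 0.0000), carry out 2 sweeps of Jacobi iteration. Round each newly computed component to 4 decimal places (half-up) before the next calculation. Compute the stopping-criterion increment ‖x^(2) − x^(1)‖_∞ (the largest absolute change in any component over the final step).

Iteration 1:
  x = (7 - (-1)·0.0000 - (-3)·0.0000) / (6) = 1.1667
  y = (0 - (-3)·0.0000 - (3)·0.0000) / (10) = 0.0000
  z = (1 - (4)·0.0000 - (4)·0.0000) / (12) = 0.0833
Iteration 2:
  x = (7 - (-1)·0.0000 - (-3)·0.0833) / (6) = 1.2083
  y = (0 - (-3)·1.1667 - (3)·0.0833) / (10) = 0.3250
  z = (1 - (4)·1.1667 - (4)·0.0000) / (12) = -0.3056
Change: (0.0416, 0.3250, -0.3889) → max |·| = 0.3889

0.3889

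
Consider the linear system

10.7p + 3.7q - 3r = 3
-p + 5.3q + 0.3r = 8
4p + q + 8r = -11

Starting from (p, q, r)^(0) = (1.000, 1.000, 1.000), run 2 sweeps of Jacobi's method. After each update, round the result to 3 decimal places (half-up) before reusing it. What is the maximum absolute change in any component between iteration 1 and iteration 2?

1.063

Iteration 1:
  p = (3 - (3.7)·1.000 - (-3)·1.000) / (10.7) = 0.215
  q = (8 - (-1)·1.000 - (0.3)·1.000) / (5.3) = 1.642
  r = (-11 - (4)·1.000 - (1)·1.000) / (8) = -2.000
Iteration 2:
  p = (3 - (3.7)·1.642 - (-3)·-2.000) / (10.7) = -0.848
  q = (8 - (-1)·0.215 - (0.3)·-2.000) / (5.3) = 1.663
  r = (-11 - (4)·0.215 - (1)·1.642) / (8) = -1.688
Change: (-1.063, 0.021, 0.312) → max |·| = 1.063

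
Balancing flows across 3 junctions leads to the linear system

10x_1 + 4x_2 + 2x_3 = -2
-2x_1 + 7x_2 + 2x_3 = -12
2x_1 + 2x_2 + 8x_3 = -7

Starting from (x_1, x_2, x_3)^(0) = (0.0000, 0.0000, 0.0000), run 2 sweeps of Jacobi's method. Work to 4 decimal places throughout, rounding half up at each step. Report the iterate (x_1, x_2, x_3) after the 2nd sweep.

(0.6607, -1.5214, -0.3964)

Iteration 1:
  x_1 = (-2 - (4)·0.0000 - (2)·0.0000) / (10) = -0.2000
  x_2 = (-12 - (-2)·0.0000 - (2)·0.0000) / (7) = -1.7143
  x_3 = (-7 - (2)·0.0000 - (2)·0.0000) / (8) = -0.8750
Iteration 2:
  x_1 = (-2 - (4)·-1.7143 - (2)·-0.8750) / (10) = 0.6607
  x_2 = (-12 - (-2)·-0.2000 - (2)·-0.8750) / (7) = -1.5214
  x_3 = (-7 - (2)·-0.2000 - (2)·-1.7143) / (8) = -0.3964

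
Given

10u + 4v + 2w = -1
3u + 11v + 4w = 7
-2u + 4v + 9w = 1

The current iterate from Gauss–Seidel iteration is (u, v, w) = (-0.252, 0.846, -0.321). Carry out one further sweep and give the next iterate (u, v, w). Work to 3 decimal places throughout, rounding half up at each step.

One sweep:
  u = (-1 - (4)·0.846 - (2)·-0.321) / (10) = -0.374
  v = (7 - (3)·-0.374 - (4)·-0.321) / (11) = 0.855
  w = (1 - (-2)·-0.374 - (4)·0.855) / (9) = -0.352

(-0.374, 0.855, -0.352)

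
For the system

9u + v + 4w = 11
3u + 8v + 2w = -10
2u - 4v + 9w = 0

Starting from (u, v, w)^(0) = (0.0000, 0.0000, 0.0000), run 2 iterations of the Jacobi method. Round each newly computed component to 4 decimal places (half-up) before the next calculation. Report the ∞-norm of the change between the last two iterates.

Iteration 1:
  u = (11 - (1)·0.0000 - (4)·0.0000) / (9) = 1.2222
  v = (-10 - (3)·0.0000 - (2)·0.0000) / (8) = -1.2500
  w = (0 - (2)·0.0000 - (-4)·0.0000) / (9) = 0.0000
Iteration 2:
  u = (11 - (1)·-1.2500 - (4)·0.0000) / (9) = 1.3611
  v = (-10 - (3)·1.2222 - (2)·0.0000) / (8) = -1.7083
  w = (0 - (2)·1.2222 - (-4)·-1.2500) / (9) = -0.8272
Change: (0.1389, -0.4583, -0.8272) → max |·| = 0.8272

0.8272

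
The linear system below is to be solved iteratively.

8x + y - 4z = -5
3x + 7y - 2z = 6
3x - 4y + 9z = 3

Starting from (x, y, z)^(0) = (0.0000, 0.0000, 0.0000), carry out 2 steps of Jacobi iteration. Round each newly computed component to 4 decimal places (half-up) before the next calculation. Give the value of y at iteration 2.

1.2202

Iteration 1:
  x = (-5 - (1)·0.0000 - (-4)·0.0000) / (8) = -0.6250
  y = (6 - (3)·0.0000 - (-2)·0.0000) / (7) = 0.8571
  z = (3 - (3)·0.0000 - (-4)·0.0000) / (9) = 0.3333
Iteration 2:
  x = (-5 - (1)·0.8571 - (-4)·0.3333) / (8) = -0.5655
  y = (6 - (3)·-0.6250 - (-2)·0.3333) / (7) = 1.2202
  z = (3 - (3)·-0.6250 - (-4)·0.8571) / (9) = 0.9226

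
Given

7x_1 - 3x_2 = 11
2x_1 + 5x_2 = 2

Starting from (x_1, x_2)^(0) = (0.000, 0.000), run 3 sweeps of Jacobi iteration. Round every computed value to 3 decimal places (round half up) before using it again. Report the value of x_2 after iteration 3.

-0.297

Iteration 1:
  x_1 = (11 - (-3)·0.000) / (7) = 1.571
  x_2 = (2 - (2)·0.000) / (5) = 0.400
Iteration 2:
  x_1 = (11 - (-3)·0.400) / (7) = 1.743
  x_2 = (2 - (2)·1.571) / (5) = -0.228
Iteration 3:
  x_1 = (11 - (-3)·-0.228) / (7) = 1.474
  x_2 = (2 - (2)·1.743) / (5) = -0.297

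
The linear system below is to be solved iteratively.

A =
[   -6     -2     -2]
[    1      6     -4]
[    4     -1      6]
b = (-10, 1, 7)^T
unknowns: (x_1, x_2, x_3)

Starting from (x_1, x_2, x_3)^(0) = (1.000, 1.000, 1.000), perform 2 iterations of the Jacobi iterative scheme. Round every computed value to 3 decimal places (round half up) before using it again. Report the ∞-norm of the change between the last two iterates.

Iteration 1:
  x_1 = (-10 - (-2)·1.000 - (-2)·1.000) / (-6) = 1.000
  x_2 = (1 - (1)·1.000 - (-4)·1.000) / (6) = 0.667
  x_3 = (7 - (4)·1.000 - (-1)·1.000) / (6) = 0.667
Iteration 2:
  x_1 = (-10 - (-2)·0.667 - (-2)·0.667) / (-6) = 1.222
  x_2 = (1 - (1)·1.000 - (-4)·0.667) / (6) = 0.445
  x_3 = (7 - (4)·1.000 - (-1)·0.667) / (6) = 0.611
Change: (0.222, -0.222, -0.056) → max |·| = 0.222

0.222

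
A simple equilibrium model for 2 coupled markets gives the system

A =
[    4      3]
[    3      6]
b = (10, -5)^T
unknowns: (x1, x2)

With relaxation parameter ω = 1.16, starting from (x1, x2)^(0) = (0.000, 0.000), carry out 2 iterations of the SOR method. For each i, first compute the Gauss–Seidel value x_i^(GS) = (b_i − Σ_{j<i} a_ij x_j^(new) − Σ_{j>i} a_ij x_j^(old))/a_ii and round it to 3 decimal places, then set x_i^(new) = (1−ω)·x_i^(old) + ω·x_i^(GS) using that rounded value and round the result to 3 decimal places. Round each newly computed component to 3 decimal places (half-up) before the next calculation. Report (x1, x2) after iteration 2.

Iteration 1:
  x1: GS value = (10 - (3)·0.000) / (4) = 2.500;  x1 ← (1−ω)·0.000 + ω·2.500 = 2.900
  x2: GS value = (-5 - (3)·2.900) / (6) = -2.283;  x2 ← (1−ω)·0.000 + ω·-2.283 = -2.648
Iteration 2:
  x1: GS value = (10 - (3)·-2.648) / (4) = 4.486;  x1 ← (1−ω)·2.900 + ω·4.486 = 4.740
  x2: GS value = (-5 - (3)·4.740) / (6) = -3.203;  x2 ← (1−ω)·-2.648 + ω·-3.203 = -3.292

(4.740, -3.292)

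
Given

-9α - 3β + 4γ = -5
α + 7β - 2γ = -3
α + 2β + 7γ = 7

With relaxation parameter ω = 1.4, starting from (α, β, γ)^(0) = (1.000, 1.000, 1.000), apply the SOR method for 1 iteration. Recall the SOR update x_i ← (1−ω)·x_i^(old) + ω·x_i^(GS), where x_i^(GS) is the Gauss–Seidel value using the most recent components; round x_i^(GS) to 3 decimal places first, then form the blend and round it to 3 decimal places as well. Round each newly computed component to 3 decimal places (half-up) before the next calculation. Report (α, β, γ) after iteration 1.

Iteration 1:
  α: GS value = (-5 - (-3)·1.000 - (4)·1.000) / (-9) = 0.667;  α ← (1−ω)·1.000 + ω·0.667 = 0.534
  β: GS value = (-3 - (1)·0.534 - (-2)·1.000) / (7) = -0.219;  β ← (1−ω)·1.000 + ω·-0.219 = -0.707
  γ: GS value = (7 - (1)·0.534 - (2)·-0.707) / (7) = 1.126;  γ ← (1−ω)·1.000 + ω·1.126 = 1.176

(0.534, -0.707, 1.176)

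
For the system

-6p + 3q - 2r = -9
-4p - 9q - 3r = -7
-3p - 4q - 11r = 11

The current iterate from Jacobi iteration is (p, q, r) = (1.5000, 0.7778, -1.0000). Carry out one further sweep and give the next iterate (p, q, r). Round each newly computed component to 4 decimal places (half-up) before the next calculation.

(2.2222, 0.4444, -1.6919)

One sweep:
  p = (-9 - (3)·0.7778 - (-2)·-1.0000) / (-6) = 2.2222
  q = (-7 - (-4)·1.5000 - (-3)·-1.0000) / (-9) = 0.4444
  r = (11 - (-3)·1.5000 - (-4)·0.7778) / (-11) = -1.6919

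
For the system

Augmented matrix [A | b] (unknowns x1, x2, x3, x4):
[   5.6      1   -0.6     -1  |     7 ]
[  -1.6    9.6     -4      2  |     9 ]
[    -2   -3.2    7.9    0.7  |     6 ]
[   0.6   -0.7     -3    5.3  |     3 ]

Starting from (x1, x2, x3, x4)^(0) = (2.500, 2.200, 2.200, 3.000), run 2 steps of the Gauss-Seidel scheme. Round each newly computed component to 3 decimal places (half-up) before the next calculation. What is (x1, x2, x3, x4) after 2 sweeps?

(1.401, 1.502, 1.595, 1.509)

Iteration 1:
  x1 = (7 - (1)·2.200 - (-0.6)·2.200 - (-1)·3.000) / (5.6) = 1.629
  x2 = (9 - (-1.6)·1.629 - (-4)·2.200 - (2)·3.000) / (9.6) = 1.501
  x3 = (6 - (-2)·1.629 - (-3.2)·1.501 - (0.7)·3.000) / (7.9) = 1.514
  x4 = (3 - (0.6)·1.629 - (-0.7)·1.501 - (-3)·1.514) / (5.3) = 1.437
Iteration 2:
  x1 = (7 - (1)·1.501 - (-0.6)·1.514 - (-1)·1.437) / (5.6) = 1.401
  x2 = (9 - (-1.6)·1.401 - (-4)·1.514 - (2)·1.437) / (9.6) = 1.502
  x3 = (6 - (-2)·1.401 - (-3.2)·1.502 - (0.7)·1.437) / (7.9) = 1.595
  x4 = (3 - (0.6)·1.401 - (-0.7)·1.502 - (-3)·1.595) / (5.3) = 1.509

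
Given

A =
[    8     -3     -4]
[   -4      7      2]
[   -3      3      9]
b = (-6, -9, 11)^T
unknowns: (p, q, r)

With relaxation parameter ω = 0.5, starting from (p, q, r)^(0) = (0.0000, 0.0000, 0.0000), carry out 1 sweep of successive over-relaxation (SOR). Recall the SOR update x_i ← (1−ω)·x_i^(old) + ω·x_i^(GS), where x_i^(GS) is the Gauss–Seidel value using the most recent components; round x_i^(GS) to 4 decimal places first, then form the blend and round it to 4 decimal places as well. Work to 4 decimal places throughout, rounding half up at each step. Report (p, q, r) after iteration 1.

Iteration 1:
  p: GS value = (-6 - (-3)·0.0000 - (-4)·0.0000) / (8) = -0.7500;  p ← (1−ω)·0.0000 + ω·-0.7500 = -0.3750
  q: GS value = (-9 - (-4)·-0.3750 - (2)·0.0000) / (7) = -1.5000;  q ← (1−ω)·0.0000 + ω·-1.5000 = -0.7500
  r: GS value = (11 - (-3)·-0.3750 - (3)·-0.7500) / (9) = 1.3472;  r ← (1−ω)·0.0000 + ω·1.3472 = 0.6736

(-0.3750, -0.7500, 0.6736)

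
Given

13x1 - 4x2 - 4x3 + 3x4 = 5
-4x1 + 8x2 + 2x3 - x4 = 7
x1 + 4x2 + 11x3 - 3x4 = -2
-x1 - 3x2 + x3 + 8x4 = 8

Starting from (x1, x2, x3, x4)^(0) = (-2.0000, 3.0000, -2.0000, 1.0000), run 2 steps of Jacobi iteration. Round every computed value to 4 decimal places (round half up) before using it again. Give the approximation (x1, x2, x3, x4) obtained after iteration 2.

(-0.2037, 1.5759, 0.1740, 1.3475)

Iteration 1:
  x1 = (5 - (-4)·3.0000 - (-4)·-2.0000 - (3)·1.0000) / (13) = 0.4615
  x2 = (7 - (-4)·-2.0000 - (2)·-2.0000 - (-1)·1.0000) / (8) = 0.5000
  x3 = (-2 - (1)·-2.0000 - (4)·3.0000 - (-3)·1.0000) / (11) = -0.8182
  x4 = (8 - (-1)·-2.0000 - (-3)·3.0000 - (1)·-2.0000) / (8) = 2.1250
Iteration 2:
  x1 = (5 - (-4)·0.5000 - (-4)·-0.8182 - (3)·2.1250) / (13) = -0.2037
  x2 = (7 - (-4)·0.4615 - (2)·-0.8182 - (-1)·2.1250) / (8) = 1.5759
  x3 = (-2 - (1)·0.4615 - (4)·0.5000 - (-3)·2.1250) / (11) = 0.1740
  x4 = (8 - (-1)·0.4615 - (-3)·0.5000 - (1)·-0.8182) / (8) = 1.3475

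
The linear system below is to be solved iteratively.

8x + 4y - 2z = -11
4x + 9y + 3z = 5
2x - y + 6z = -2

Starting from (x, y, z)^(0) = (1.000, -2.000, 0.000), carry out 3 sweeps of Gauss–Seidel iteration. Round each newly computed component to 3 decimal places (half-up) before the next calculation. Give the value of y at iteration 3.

1.257

Iteration 1:
  x = (-11 - (4)·-2.000 - (-2)·0.000) / (8) = -0.375
  y = (5 - (4)·-0.375 - (3)·0.000) / (9) = 0.722
  z = (-2 - (2)·-0.375 - (-1)·0.722) / (6) = -0.088
Iteration 2:
  x = (-11 - (4)·0.722 - (-2)·-0.088) / (8) = -1.758
  y = (5 - (4)·-1.758 - (3)·-0.088) / (9) = 1.366
  z = (-2 - (2)·-1.758 - (-1)·1.366) / (6) = 0.480
Iteration 3:
  x = (-11 - (4)·1.366 - (-2)·0.480) / (8) = -1.938
  y = (5 - (4)·-1.938 - (3)·0.480) / (9) = 1.257
  z = (-2 - (2)·-1.938 - (-1)·1.257) / (6) = 0.522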